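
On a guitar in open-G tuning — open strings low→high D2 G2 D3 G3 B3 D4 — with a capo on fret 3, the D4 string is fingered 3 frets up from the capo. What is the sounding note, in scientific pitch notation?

The capo raises the open D4 by 3 semitones to F4; fretting 3 more gives D4 + 3 + 3 = D4 + 6 semitones = G#4.

G#4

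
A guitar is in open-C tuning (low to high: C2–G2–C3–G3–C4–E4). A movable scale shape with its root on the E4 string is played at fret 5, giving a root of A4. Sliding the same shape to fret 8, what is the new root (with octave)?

C5

Moving from fret 5 to fret 8 shifts the root by 3 semitones.
A4 up 3 semitones is C5.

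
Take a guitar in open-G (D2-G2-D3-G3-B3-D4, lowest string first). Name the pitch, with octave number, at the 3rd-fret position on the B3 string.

The open B3 string plus 3 semitones: B–C–C#–D.
The walk passes from B into C once, so the octave number goes from 3 to 4.

D4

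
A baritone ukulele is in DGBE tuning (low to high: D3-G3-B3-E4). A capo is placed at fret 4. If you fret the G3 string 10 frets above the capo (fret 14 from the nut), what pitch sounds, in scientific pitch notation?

A4

The capo raises the open G3 by 4 semitones to B3; fretting 10 more gives G3 + 4 + 10 = G3 + 14 semitones = A4.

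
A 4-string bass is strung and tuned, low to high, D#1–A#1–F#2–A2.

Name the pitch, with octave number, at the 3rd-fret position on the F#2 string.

A2

The open F#2 string plus 3 semitones: F#–G–G#–A.
No B→C boundary is crossed, so the octave stays at 2.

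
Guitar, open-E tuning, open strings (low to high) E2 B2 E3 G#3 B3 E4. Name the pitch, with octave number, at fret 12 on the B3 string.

Each fret is one semitone, so B3 + 12 = B4.

B4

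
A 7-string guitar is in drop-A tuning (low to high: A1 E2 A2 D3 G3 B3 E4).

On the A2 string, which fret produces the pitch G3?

G3 is 10 semitones above the open A2 (A–A#–B–C–…–F–F#–G), so it sits at fret 10.

10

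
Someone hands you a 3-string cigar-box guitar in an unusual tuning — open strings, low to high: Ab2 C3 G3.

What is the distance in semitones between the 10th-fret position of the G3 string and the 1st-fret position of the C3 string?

G3 at fret 10 → F4 (MIDI 65); C3 at fret 1 → Db3 (MIDI 49).
65 − 49 = 16, so the two pitches are 16 semitones apart, with F4 the higher.

16 semitones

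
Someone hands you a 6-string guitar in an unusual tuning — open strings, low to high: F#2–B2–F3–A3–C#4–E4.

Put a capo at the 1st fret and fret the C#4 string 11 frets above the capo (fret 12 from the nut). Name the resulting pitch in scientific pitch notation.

The capo raises the open C#4 by 1 semitone to D4; fretting 11 more gives C#4 + 1 + 11 = C#4 + 12 semitones = C#5.
(Also written Db.)

C#5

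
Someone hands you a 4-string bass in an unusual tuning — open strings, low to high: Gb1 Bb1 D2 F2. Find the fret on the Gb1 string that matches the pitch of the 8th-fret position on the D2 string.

D2 at fret 8 is D2 + 8 semitones = Bb2.
The open Gb1 string is 8 semitones below the open D2, so the same pitch on the Gb1 string lies at fret 8 + 8 = 16.

16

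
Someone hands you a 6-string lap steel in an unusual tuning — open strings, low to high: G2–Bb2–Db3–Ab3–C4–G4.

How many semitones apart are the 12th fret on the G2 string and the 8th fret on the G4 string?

G2 at fret 12 → G3 (MIDI 55); G4 at fret 8 → Eb5 (MIDI 75).
55 − 75 = -20, so the two pitches are 20 semitones apart, with Eb5 the higher.

20 semitones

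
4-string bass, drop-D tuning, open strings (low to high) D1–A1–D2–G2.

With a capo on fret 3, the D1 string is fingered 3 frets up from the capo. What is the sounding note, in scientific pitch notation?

G♯1

The capo raises the open D1 by 3 semitones to F1; fretting 3 more gives D1 + 3 + 3 = D1 + 6 semitones = G♯1.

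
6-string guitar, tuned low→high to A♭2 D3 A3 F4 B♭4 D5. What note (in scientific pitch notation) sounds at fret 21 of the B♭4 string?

Each fret is one semitone, so B♭4 + 21 = G6.

G6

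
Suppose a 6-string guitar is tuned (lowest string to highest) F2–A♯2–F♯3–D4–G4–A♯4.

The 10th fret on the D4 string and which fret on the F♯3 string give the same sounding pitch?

18

D4 at fret 10 is D4 + 10 semitones = C5.
The open F♯3 string is 8 semitones below the open D4, so the same pitch on the F♯3 string lies at fret 10 + 8 = 18.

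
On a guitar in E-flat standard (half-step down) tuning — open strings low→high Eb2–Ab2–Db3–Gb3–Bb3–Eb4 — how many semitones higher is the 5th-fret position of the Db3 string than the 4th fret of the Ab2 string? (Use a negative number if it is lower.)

Db3 at fret 5 → Gb3 (MIDI 54); Ab2 at fret 4 → C3 (MIDI 48).
54 − 48 = 6, so the two pitches are 6 semitones apart.

6 semitones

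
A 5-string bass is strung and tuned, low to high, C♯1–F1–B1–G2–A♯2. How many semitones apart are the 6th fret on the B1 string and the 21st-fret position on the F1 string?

9 semitones

B1 at fret 6 → F2 (MIDI 41); F1 at fret 21 → D3 (MIDI 50).
41 − 50 = -9, so the two pitches are 9 semitones apart, with D3 the higher.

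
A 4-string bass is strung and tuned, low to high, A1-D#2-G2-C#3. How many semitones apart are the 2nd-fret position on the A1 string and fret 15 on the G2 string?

23 semitones

A1 at fret 2 → B1 (MIDI 35); G2 at fret 15 → A#3 (MIDI 58).
35 − 58 = -23, so the two pitches are 23 semitones apart, with A#3 the higher.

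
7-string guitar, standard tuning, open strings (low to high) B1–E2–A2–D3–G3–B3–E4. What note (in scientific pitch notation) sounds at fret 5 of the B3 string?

The open B3 string plus 5 semitones: B–C–C#–D–D#–E.
The walk passes from B into C once, so the octave number goes from 3 to 4.

E4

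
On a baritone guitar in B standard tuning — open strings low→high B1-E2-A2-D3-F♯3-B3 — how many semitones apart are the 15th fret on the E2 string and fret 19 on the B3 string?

23 semitones

E2 at fret 15 → G3 (MIDI 55); B3 at fret 19 → F♯5 (MIDI 78).
55 − 78 = -23, so the two pitches are 23 semitones apart, with F♯5 the higher.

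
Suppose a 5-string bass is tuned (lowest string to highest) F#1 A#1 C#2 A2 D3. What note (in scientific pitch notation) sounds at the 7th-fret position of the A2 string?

The open A2 string plus 7 semitones: A–A#–B–C–C#–D–D#–E.
The walk passes from B into C once, so the octave number goes from 2 to 3.

E3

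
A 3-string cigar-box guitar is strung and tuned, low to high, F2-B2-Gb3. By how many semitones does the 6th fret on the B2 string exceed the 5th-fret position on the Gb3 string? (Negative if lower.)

-6 semitones

B2 at fret 6 → F3 (MIDI 53); Gb3 at fret 5 → B3 (MIDI 59).
53 − 59 = -6, so the two pitches are 6 semitones apart.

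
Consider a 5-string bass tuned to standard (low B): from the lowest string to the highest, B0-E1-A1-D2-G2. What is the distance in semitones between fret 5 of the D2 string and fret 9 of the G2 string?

9 semitones

D2 at fret 5 → G2 (MIDI 43); G2 at fret 9 → E3 (MIDI 52).
43 − 52 = -9, so the two pitches are 9 semitones apart, with E3 the higher.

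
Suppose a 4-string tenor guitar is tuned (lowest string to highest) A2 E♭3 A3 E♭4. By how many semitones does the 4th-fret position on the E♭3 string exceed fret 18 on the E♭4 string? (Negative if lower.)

-26 semitones

E♭3 at fret 4 → G3 (MIDI 55); E♭4 at fret 18 → A5 (MIDI 81).
55 − 81 = -26, so the two pitches are 26 semitones apart.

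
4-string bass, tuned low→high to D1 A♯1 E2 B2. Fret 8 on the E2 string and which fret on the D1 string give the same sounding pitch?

E2 at fret 8 is E2 + 8 semitones = C3.
The open D1 string is 14 semitones below the open E2, so the same pitch on the D1 string lies at fret 8 + 14 = 22.

22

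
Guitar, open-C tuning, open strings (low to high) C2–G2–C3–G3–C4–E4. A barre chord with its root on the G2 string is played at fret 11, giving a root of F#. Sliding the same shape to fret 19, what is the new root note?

Moving from fret 11 to fret 19 shifts the root by 8 semitones.
F# up 8 semitones is D.

D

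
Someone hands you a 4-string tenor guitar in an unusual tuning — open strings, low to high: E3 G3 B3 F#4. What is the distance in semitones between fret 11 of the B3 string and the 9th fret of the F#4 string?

5 semitones

B3 at fret 11 → A#4 (MIDI 70); F#4 at fret 9 → D#5 (MIDI 75).
70 − 75 = -5, so the two pitches are 5 semitones apart, with D#5 the higher.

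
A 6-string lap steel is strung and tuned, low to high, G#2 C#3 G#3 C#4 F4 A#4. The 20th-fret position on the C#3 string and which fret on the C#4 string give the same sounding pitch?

8

Fret 20 on C#3 is MIDI 49 + 20 = 69 (A4). On the C#4 string (open MIDI 61), that pitch is 69 − 61 = fret 8.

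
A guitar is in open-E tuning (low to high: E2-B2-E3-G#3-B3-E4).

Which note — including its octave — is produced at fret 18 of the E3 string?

Each fret is one semitone, so E3 + 18 = A#4.

A#4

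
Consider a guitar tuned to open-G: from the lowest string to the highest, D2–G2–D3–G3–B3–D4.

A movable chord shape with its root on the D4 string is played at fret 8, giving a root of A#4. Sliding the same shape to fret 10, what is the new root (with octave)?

Moving from fret 8 to fret 10 shifts the root by 2 semitones.
A#4 up 2 semitones is C5.

C5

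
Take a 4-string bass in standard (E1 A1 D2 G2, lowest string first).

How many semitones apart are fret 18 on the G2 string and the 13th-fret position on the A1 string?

15 semitones

G2 at fret 18 → C#4 (MIDI 61); A1 at fret 13 → A#2 (MIDI 46).
61 − 46 = 15, so the two pitches are 15 semitones apart, with C#4 the higher.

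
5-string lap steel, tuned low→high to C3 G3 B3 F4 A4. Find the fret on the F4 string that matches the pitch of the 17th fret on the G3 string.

G3 at fret 17 is G3 + 17 semitones = C5.
The open F4 string is 10 semitones above the open G3, so the same pitch on the F4 string lies at fret 17 − 10 = 7.

7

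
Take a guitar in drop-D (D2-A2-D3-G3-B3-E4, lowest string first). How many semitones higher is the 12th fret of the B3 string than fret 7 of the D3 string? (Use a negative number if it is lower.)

14 semitones

B3 at fret 12 → B4 (MIDI 71); D3 at fret 7 → A3 (MIDI 57).
71 − 57 = 14, so the two pitches are 14 semitones apart.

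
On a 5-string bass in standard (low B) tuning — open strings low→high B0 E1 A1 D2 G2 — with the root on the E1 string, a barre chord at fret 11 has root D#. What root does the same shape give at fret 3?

G

Moving from fret 11 to fret 3 shifts the root by -8 semitones.
D# down 8 semitones is G.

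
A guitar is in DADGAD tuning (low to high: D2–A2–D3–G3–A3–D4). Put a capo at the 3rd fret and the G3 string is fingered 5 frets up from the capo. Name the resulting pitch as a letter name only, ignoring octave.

D♯

The capo raises the open G3 by 3 semitones to A♯3; fretting 5 more gives G3 + 3 + 5 = G3 + 8 semitones, landing on D♯.
(Also written E♭.)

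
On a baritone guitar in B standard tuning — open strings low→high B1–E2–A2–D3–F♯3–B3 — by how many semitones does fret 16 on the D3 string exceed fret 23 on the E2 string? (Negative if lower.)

3 semitones

D3 at fret 16 → F♯4 (MIDI 66); E2 at fret 23 → D♯4 (MIDI 63).
66 − 63 = 3, so the two pitches are 3 semitones apart.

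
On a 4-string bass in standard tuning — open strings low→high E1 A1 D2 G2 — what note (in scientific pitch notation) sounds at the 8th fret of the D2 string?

Each fret is one semitone, so D2 + 8 = A#2.

A#2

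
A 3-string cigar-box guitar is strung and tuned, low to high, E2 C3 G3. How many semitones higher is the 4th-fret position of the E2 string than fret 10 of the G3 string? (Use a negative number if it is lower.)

E2 at fret 4 → Ab2 (MIDI 44); G3 at fret 10 → F4 (MIDI 65).
44 − 65 = -21, so the two pitches are 21 semitones apart.

-21 semitones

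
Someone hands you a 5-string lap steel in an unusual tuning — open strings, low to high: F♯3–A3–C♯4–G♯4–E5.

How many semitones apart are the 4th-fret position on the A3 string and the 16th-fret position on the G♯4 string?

23 semitones

A3 at fret 4 → C♯4 (MIDI 61); G♯4 at fret 16 → C6 (MIDI 84).
61 − 84 = -23, so the two pitches are 23 semitones apart, with C6 the higher.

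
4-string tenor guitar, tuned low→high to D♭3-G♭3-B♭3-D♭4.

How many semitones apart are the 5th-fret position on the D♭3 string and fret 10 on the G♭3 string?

10 semitones

D♭3 at fret 5 → G♭3 (MIDI 54); G♭3 at fret 10 → E4 (MIDI 64).
54 − 64 = -10, so the two pitches are 10 semitones apart, with E4 the higher.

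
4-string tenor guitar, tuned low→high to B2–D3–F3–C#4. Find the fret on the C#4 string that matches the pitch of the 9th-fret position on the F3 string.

Fret 9 on F3 is MIDI 53 + 9 = 62 (D4). On the C#4 string (open MIDI 61), that pitch is 62 − 61 = fret 1.

1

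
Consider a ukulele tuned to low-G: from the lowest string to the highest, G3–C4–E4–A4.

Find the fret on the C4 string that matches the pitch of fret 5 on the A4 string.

14

A4 at fret 5 is A4 + 5 semitones = D5.
The open C4 string is 9 semitones below the open A4, so the same pitch on the C4 string lies at fret 5 + 9 = 14.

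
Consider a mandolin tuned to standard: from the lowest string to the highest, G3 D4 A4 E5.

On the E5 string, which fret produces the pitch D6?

D6 is 10 semitones above the open E5 (E–F–F#–G–…–C–C#–D), so it sits at fret 10.

10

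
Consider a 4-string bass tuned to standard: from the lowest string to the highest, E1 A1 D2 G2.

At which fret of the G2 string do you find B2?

4

B2 is 4 semitones above the open G2 (G–G#–A–A#–B), so it sits at fret 4.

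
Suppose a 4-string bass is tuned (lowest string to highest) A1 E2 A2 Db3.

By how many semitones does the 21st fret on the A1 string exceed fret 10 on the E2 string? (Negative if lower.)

A1 at fret 21 → Gb3 (MIDI 54); E2 at fret 10 → D3 (MIDI 50).
54 − 50 = 4, so the two pitches are 4 semitones apart.

4 semitones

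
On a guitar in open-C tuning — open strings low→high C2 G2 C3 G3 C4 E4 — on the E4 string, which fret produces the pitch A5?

17

A5 is 17 semitones above the open E4 (E–F–F#–G–…–G–G#–A), so it sits at fret 17.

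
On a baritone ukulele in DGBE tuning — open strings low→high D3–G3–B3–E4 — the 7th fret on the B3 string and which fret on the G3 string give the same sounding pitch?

11

Fret 7 on B3 is MIDI 59 + 7 = 66 (F♯4). On the G3 string (open MIDI 55), that pitch is 66 − 55 = fret 11.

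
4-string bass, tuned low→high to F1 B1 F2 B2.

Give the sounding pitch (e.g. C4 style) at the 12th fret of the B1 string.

The open B1 string plus 12 semitones: B–C–C#–D–…–A–A#–B.
The walk passes from B into C once, so the octave number goes from 1 to 2.

B2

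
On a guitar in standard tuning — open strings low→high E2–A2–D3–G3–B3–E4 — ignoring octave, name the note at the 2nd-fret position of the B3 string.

C#

B3 is MIDI 59. Adding 2 gives 61; 61 mod 12 = 1, i.e. C#.
(Equivalently spelled Db.)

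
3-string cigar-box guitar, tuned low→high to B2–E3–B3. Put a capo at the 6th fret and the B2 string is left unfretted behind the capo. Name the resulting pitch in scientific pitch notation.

The capo raises the open B2 by 6 semitones to F3; fretting 0 more gives B2 + 6 + 0 = B2 + 6 semitones = F3.

F3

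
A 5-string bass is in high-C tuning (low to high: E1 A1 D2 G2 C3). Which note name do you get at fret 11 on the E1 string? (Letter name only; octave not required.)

D#

E1 is MIDI 28. Adding 11 gives 39; 39 mod 12 = 3, i.e. D#.
(Equivalently spelled Eb.)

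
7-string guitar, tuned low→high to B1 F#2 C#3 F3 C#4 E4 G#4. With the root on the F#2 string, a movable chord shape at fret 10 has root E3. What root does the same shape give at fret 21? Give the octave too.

Moving from fret 10 to fret 21 shifts the root by 11 semitones.
E3 up 11 semitones is D#4.

D#4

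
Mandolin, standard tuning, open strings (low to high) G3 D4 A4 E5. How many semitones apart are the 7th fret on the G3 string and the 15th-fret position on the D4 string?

G3 at fret 7 → D4 (MIDI 62); D4 at fret 15 → F5 (MIDI 77).
62 − 77 = -15, so the two pitches are 15 semitones apart, with F5 the higher.

15 semitones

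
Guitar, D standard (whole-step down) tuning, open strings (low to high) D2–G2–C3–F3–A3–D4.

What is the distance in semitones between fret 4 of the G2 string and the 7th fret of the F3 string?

13 semitones

G2 at fret 4 → B2 (MIDI 47); F3 at fret 7 → C4 (MIDI 60).
47 − 60 = -13, so the two pitches are 13 semitones apart, with C4 the higher.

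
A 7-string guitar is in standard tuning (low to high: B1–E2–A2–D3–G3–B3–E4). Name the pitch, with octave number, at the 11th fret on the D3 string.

C#4

D3 is MIDI 50. Adding 11 gives 61, which is C#4.
(Equivalently spelled Db4.)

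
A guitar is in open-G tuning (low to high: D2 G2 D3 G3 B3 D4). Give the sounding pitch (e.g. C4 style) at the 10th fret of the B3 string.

A4

Each fret is one semitone, so B3 + 10 = A4.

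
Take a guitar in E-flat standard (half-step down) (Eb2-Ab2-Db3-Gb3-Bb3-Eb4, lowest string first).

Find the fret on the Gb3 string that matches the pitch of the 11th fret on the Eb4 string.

20

Eb4 at fret 11 is Eb4 + 11 semitones = D5.
The open Gb3 string is 9 semitones below the open Eb4, so the same pitch on the Gb3 string lies at fret 11 + 9 = 20.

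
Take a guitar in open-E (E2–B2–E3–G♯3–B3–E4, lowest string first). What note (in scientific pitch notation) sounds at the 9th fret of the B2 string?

Each fret is one semitone, so B2 + 9 = G♯3.

G♯3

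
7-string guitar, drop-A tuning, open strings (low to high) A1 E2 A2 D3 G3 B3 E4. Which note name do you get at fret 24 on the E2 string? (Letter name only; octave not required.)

E

Each fret is one semitone, so E2 + 24 = E.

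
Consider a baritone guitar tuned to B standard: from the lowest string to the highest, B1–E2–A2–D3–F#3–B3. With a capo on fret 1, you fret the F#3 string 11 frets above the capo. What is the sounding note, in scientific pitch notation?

The capo raises the open F#3 by 1 semitone to G3; fretting 11 more gives F#3 + 1 + 11 = F#3 + 12 semitones = F#4.

F#4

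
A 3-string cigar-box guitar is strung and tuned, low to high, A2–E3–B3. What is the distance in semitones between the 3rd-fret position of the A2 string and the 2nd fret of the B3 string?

A2 at fret 3 → C3 (MIDI 48); B3 at fret 2 → C#4 (MIDI 61).
48 − 61 = -13, so the two pitches are 13 semitones apart, with C#4 the higher.

13 semitones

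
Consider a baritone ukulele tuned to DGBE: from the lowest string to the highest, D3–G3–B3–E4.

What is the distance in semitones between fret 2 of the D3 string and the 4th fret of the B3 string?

D3 at fret 2 → E3 (MIDI 52); B3 at fret 4 → D♯4 (MIDI 63).
52 − 63 = -11, so the two pitches are 11 semitones apart, with D♯4 the higher.

11 semitones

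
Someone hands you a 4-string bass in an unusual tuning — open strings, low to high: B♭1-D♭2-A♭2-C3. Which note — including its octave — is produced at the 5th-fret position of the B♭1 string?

B♭1 is MIDI 34. Adding 5 gives 39, which is E♭2.

E♭2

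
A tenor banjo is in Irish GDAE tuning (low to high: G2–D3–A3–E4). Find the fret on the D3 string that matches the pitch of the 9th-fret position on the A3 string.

A3 at fret 9 is A3 + 9 semitones = F#4.
The open D3 string is 7 semitones below the open A3, so the same pitch on the D3 string lies at fret 9 + 7 = 16.

16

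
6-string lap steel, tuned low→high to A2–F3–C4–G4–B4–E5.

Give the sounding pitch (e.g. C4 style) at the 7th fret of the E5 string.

B5

The open E5 string plus 7 semitones: E–F–Gb–G–Ab–A–Bb–B.
No B→C boundary is crossed, so the octave stays at 5.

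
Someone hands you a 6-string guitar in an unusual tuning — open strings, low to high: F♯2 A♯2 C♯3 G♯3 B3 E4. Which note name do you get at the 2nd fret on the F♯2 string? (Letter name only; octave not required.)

The open F♯2 string plus 2 semitones: F#–G–G#.
(Equivalently spelled A♭.)

G♯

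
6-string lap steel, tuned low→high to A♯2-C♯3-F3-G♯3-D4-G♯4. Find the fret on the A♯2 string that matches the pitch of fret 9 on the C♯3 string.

12

C♯3 at fret 9 is C♯3 + 9 semitones = A♯3.
The open A♯2 string is 3 semitones below the open C♯3, so the same pitch on the A♯2 string lies at fret 9 + 3 = 12.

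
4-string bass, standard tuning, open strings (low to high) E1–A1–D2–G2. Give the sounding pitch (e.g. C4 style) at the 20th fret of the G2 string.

The open G2 string plus 20 semitones: G–G#–A–A#–…–C#–D–D#.
The walk passes from B into C 2 times, so the octave number goes from 2 to 4.
(Equivalently spelled Eb4.)

D#4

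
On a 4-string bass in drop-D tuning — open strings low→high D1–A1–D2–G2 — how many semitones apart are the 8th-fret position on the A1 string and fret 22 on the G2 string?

A1 at fret 8 → F2 (MIDI 41); G2 at fret 22 → F4 (MIDI 65).
41 − 65 = -24, so the two pitches are 24 semitones apart, with F4 the higher.

24 semitones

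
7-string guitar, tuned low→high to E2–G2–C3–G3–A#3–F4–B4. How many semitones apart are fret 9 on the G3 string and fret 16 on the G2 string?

G3 at fret 9 → E4 (MIDI 64); G2 at fret 16 → B3 (MIDI 59).
64 − 59 = 5, so the two pitches are 5 semitones apart, with E4 the higher.

5 semitones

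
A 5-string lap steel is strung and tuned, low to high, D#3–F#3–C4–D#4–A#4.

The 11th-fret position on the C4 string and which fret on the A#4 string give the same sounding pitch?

1

Fret 11 on C4 is MIDI 60 + 11 = 71 (B4). On the A#4 string (open MIDI 70), that pitch is 71 − 70 = fret 1.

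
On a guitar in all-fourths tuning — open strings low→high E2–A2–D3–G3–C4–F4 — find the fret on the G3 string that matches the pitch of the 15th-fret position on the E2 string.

0

Fret 15 on E2 is MIDI 40 + 15 = 55 (G3). On the G3 string (open MIDI 55), that pitch is 55 − 55 = fret 0.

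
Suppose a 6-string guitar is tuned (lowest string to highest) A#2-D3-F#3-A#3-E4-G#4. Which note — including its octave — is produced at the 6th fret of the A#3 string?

A#3 is MIDI 58. Adding 6 gives 64, which is E4.

E4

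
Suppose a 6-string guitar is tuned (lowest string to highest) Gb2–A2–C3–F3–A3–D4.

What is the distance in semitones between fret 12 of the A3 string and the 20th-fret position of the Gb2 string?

7 semitones

A3 at fret 12 → A4 (MIDI 69); Gb2 at fret 20 → D4 (MIDI 62).
69 − 62 = 7, so the two pitches are 7 semitones apart, with A4 the higher.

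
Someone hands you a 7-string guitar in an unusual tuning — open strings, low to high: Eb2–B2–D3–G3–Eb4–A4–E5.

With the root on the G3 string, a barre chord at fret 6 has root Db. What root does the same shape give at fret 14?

Moving from fret 6 to fret 14 shifts the root by 8 semitones.
Db up 8 semitones is A.

A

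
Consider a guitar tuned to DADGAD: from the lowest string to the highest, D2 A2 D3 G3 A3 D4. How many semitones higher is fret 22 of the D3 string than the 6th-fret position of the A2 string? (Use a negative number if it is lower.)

D3 at fret 22 → C5 (MIDI 72); A2 at fret 6 → D#3 (MIDI 51).
72 − 51 = 21, so the two pitches are 21 semitones apart.

21 semitones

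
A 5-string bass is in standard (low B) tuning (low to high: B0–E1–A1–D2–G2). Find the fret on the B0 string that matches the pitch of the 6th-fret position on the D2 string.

Fret 6 on D2 is MIDI 38 + 6 = 44 (G#2). On the B0 string (open MIDI 23), that pitch is 44 − 23 = fret 21.

21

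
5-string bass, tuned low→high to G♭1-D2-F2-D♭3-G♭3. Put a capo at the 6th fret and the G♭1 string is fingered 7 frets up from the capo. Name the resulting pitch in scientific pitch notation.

G2

The capo raises the open G♭1 by 6 semitones to C2; fretting 7 more gives G♭1 + 6 + 7 = G♭1 + 13 semitones = G2.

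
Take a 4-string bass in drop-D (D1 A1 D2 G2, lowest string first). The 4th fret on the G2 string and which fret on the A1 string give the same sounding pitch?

G2 at fret 4 is G2 + 4 semitones = B2.
The open A1 string is 10 semitones below the open G2, so the same pitch on the A1 string lies at fret 4 + 10 = 14.

14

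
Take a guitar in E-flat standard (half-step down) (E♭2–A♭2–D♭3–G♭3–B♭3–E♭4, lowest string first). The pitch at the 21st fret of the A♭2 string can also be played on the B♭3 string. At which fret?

Fret 21 on A♭2 is MIDI 44 + 21 = 65 (F4). On the B♭3 string (open MIDI 58), that pitch is 65 − 58 = fret 7.

7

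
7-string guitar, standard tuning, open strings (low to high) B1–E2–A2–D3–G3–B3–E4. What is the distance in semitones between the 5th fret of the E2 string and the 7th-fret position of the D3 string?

12 semitones

E2 at fret 5 → A2 (MIDI 45); D3 at fret 7 → A3 (MIDI 57).
45 − 57 = -12, so the two pitches are 12 semitones apart, with A3 the higher.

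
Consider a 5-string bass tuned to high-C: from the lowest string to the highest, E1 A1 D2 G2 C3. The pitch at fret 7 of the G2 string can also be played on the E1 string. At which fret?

22

G2 at fret 7 is G2 + 7 semitones = D3.
The open E1 string is 15 semitones below the open G2, so the same pitch on the E1 string lies at fret 7 + 15 = 22.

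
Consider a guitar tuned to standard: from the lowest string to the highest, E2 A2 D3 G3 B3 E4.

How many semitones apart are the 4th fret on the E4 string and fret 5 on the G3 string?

E4 at fret 4 → G♯4 (MIDI 68); G3 at fret 5 → C4 (MIDI 60).
68 − 60 = 8, so the two pitches are 8 semitones apart, with G♯4 the higher.

8 semitones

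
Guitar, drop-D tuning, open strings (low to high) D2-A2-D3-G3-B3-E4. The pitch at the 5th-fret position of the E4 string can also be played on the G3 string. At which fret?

14

E4 at fret 5 is E4 + 5 semitones = A4.
The open G3 string is 9 semitones below the open E4, so the same pitch on the G3 string lies at fret 5 + 9 = 14.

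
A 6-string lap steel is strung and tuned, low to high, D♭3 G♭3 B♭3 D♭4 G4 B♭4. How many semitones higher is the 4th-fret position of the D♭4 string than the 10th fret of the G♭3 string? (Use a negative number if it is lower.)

D♭4 at fret 4 → F4 (MIDI 65); G♭3 at fret 10 → E4 (MIDI 64).
65 − 64 = 1, so the two pitches are 1 semitone apart.

1 semitone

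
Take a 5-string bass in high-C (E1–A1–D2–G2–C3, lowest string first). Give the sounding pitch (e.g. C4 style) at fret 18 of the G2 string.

The open G2 string plus 18 semitones: G–G#–A–A#–…–B–C–C#.
The walk passes from B into C 2 times, so the octave number goes from 2 to 4.

C♯4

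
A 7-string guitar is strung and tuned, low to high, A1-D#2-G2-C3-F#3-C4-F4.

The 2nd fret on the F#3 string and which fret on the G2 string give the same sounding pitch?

13

Fret 2 on F#3 is MIDI 54 + 2 = 56 (G#3). On the G2 string (open MIDI 43), that pitch is 56 − 43 = fret 13.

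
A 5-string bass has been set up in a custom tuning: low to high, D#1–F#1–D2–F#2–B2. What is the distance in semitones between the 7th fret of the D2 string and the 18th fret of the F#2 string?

D2 at fret 7 → A2 (MIDI 45); F#2 at fret 18 → C4 (MIDI 60).
45 − 60 = -15, so the two pitches are 15 semitones apart, with C4 the higher.

15 semitones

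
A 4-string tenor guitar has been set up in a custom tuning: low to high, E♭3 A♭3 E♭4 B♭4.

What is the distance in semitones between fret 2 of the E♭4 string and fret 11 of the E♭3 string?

E♭4 at fret 2 → F4 (MIDI 65); E♭3 at fret 11 → D4 (MIDI 62).
65 − 62 = 3, so the two pitches are 3 semitones apart, with F4 the higher.

3 semitones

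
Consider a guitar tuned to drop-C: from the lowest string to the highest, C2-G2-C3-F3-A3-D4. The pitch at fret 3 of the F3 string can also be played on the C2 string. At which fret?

F3 at fret 3 is F3 + 3 semitones = G♯3.
The open C2 string is 17 semitones below the open F3, so the same pitch on the C2 string lies at fret 3 + 17 = 20.

20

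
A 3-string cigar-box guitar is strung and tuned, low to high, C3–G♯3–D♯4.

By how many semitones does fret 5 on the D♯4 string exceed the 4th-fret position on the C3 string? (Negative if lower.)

D♯4 at fret 5 → G♯4 (MIDI 68); C3 at fret 4 → E3 (MIDI 52).
68 − 52 = 16, so the two pitches are 16 semitones apart.

16 semitones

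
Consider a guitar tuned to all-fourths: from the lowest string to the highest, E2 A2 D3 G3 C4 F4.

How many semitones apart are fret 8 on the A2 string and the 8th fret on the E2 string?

5 semitones

A2 at fret 8 → F3 (MIDI 53); E2 at fret 8 → C3 (MIDI 48).
53 − 48 = 5, so the two pitches are 5 semitones apart, with F3 the higher.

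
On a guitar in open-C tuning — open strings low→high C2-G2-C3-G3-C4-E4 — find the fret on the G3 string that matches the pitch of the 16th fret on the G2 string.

4

G2 at fret 16 is G2 + 16 semitones = B3.
The open G3 string is 12 semitones above the open G2, so the same pitch on the G3 string lies at fret 16 − 12 = 4.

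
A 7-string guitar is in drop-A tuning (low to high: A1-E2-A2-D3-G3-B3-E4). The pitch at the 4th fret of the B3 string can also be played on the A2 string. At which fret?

18

B3 at fret 4 is B3 + 4 semitones = D#4.
The open A2 string is 14 semitones below the open B3, so the same pitch on the A2 string lies at fret 4 + 14 = 18.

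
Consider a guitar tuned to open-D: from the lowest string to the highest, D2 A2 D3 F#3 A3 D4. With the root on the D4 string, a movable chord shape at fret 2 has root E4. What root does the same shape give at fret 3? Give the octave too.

F4

Moving from fret 2 to fret 3 shifts the root by 1 semitone.
E4 up 1 semitone is F4.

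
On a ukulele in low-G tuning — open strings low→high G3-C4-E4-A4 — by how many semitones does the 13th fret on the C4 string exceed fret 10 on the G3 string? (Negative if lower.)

C4 at fret 13 → C♯5 (MIDI 73); G3 at fret 10 → F4 (MIDI 65).
73 − 65 = 8, so the two pitches are 8 semitones apart.

8 semitones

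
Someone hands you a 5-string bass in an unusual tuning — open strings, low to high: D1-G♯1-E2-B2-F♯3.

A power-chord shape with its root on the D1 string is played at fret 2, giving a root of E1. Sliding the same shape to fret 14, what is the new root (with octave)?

E2

Moving from fret 2 to fret 14 shifts the root by 12 semitones.
E1 up 12 semitones is E2.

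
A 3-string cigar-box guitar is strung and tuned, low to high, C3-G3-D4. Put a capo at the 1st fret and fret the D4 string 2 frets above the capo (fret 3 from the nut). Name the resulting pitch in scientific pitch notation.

F4

The capo raises the open D4 by 1 semitone to D#4; fretting 2 more gives D4 + 1 + 2 = D4 + 3 semitones = F4.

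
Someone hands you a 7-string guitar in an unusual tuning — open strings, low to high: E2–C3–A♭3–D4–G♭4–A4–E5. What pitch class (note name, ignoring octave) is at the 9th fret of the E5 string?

D♭

Each fret is one semitone, so E5 + 9 = D♭.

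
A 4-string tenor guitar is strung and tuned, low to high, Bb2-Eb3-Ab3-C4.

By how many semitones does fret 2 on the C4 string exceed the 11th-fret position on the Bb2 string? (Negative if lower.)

5 semitones

C4 at fret 2 → D4 (MIDI 62); Bb2 at fret 11 → A3 (MIDI 57).
62 − 57 = 5, so the two pitches are 5 semitones apart.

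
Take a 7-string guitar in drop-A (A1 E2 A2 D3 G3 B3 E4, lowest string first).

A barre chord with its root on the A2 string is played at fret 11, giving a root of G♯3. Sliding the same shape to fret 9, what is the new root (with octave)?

Moving from fret 11 to fret 9 shifts the root by -2 semitones.
G♯3 down 2 semitones is F♯3.

F♯3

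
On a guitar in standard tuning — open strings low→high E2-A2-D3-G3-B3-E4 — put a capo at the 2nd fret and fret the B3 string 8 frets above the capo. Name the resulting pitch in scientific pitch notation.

The capo raises the open B3 by 2 semitones to C#4; fretting 8 more gives B3 + 2 + 8 = B3 + 10 semitones = A4.

A4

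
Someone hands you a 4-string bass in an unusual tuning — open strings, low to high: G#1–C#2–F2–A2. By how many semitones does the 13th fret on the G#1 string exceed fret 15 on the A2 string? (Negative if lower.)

-15 semitones

G#1 at fret 13 → A2 (MIDI 45); A2 at fret 15 → C4 (MIDI 60).
45 − 60 = -15, so the two pitches are 15 semitones apart.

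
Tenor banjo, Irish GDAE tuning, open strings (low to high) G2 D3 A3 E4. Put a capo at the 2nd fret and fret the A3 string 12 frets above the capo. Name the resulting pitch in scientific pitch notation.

B4

The capo raises the open A3 by 2 semitones to B3; fretting 12 more gives A3 + 2 + 12 = A3 + 14 semitones = B4.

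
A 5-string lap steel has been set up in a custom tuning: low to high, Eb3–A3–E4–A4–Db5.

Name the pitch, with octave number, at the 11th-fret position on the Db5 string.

Db5 is MIDI 73. Adding 11 gives 84, which is C6.

C6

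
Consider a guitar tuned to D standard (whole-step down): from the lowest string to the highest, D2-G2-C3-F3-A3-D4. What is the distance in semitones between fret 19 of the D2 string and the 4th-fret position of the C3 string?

5 semitones

D2 at fret 19 → A3 (MIDI 57); C3 at fret 4 → E3 (MIDI 52).
57 − 52 = 5, so the two pitches are 5 semitones apart, with A3 the higher.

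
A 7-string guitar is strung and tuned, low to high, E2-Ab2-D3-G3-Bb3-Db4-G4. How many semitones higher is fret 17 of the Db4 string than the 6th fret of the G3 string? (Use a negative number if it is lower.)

Db4 at fret 17 → Gb5 (MIDI 78); G3 at fret 6 → Db4 (MIDI 61).
78 − 61 = 17, so the two pitches are 17 semitones apart.

17 semitones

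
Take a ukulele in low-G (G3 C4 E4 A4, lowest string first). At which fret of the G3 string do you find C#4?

C#4 is 6 semitones above the open G3 (G–G#–A–A#–B–C–C#), so it sits at fret 6.

6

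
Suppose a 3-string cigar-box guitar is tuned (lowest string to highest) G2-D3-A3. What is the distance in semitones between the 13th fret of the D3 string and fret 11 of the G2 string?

9 semitones

D3 at fret 13 → E♭4 (MIDI 63); G2 at fret 11 → G♭3 (MIDI 54).
63 − 54 = 9, so the two pitches are 9 semitones apart, with E♭4 the higher.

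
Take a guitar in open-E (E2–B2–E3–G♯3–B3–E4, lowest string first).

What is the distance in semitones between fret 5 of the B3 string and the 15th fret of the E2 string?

B3 at fret 5 → E4 (MIDI 64); E2 at fret 15 → G3 (MIDI 55).
64 − 55 = 9, so the two pitches are 9 semitones apart, with E4 the higher.

9 semitones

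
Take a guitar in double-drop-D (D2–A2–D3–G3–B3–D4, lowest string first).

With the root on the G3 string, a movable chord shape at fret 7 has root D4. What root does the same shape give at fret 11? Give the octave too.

Moving from fret 7 to fret 11 shifts the root by 4 semitones.
D4 up 4 semitones is F#4.

F#4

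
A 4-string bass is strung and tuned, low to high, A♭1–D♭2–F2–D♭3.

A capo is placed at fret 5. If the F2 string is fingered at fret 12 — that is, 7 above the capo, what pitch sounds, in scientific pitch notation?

F3

The capo raises the open F2 by 5 semitones to B♭2; fretting 7 more gives F2 + 5 + 7 = F2 + 12 semitones = F3.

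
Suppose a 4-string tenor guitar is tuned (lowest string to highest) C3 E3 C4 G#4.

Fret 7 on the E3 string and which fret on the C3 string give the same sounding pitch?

11

Fret 7 on E3 is MIDI 52 + 7 = 59 (B3). On the C3 string (open MIDI 48), that pitch is 59 − 48 = fret 11.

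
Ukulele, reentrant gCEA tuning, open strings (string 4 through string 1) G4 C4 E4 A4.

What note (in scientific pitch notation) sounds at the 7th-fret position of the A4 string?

A4 is MIDI 69. Adding 7 gives 76, which is E5.

E5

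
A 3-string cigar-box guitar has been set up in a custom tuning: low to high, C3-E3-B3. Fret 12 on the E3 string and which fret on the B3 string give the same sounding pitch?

5

E3 at fret 12 is E3 + 12 semitones = E4.
The open B3 string is 7 semitones above the open E3, so the same pitch on the B3 string lies at fret 12 − 7 = 5.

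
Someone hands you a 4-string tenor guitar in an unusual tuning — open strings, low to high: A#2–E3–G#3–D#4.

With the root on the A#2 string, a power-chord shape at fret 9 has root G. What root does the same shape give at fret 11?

Moving from fret 9 to fret 11 shifts the root by 2 semitones.
G up 2 semitones is A.

A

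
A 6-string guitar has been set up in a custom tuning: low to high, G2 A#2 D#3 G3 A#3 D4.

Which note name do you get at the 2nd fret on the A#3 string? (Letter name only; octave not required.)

A#3 is MIDI 58. Adding 2 gives 60; 60 mod 12 = 0, i.e. C.

C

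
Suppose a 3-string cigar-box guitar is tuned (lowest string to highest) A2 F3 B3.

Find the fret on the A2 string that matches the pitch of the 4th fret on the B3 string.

18

Fret 4 on B3 is MIDI 59 + 4 = 63 (E♭4). On the A2 string (open MIDI 45), that pitch is 63 − 45 = fret 18.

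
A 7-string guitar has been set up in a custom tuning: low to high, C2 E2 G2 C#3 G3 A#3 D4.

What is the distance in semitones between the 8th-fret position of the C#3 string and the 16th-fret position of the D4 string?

C#3 at fret 8 → A3 (MIDI 57); D4 at fret 16 → F#5 (MIDI 78).
57 − 78 = -21, so the two pitches are 21 semitones apart, with F#5 the higher.

21 semitones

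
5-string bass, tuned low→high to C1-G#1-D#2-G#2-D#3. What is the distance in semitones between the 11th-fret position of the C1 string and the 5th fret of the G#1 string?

C1 at fret 11 → B1 (MIDI 35); G#1 at fret 5 → C#2 (MIDI 37).
35 − 37 = -2, so the two pitches are 2 semitones apart, with C#2 the higher.

2 semitones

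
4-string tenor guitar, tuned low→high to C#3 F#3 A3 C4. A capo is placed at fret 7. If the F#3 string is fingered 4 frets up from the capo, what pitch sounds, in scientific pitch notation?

F4

The capo raises the open F#3 by 7 semitones to C#4; fretting 4 more gives F#3 + 7 + 4 = F#3 + 11 semitones = F4.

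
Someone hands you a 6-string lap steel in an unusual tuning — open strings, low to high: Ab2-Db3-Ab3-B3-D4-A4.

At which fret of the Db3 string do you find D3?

D3 is 1 semitone above the open Db3 (Db–D), so it sits at fret 1.

1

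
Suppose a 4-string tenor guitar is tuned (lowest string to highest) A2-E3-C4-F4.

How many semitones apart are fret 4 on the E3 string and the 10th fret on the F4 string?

19 semitones

E3 at fret 4 → G#3 (MIDI 56); F4 at fret 10 → D#5 (MIDI 75).
56 − 75 = -19, so the two pitches are 19 semitones apart, with D#5 the higher.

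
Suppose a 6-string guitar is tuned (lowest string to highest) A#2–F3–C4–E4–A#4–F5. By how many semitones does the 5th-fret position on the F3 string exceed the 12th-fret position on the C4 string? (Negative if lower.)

F3 at fret 5 → A#3 (MIDI 58); C4 at fret 12 → C5 (MIDI 72).
58 − 72 = -14, so the two pitches are 14 semitones apart.

-14 semitones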